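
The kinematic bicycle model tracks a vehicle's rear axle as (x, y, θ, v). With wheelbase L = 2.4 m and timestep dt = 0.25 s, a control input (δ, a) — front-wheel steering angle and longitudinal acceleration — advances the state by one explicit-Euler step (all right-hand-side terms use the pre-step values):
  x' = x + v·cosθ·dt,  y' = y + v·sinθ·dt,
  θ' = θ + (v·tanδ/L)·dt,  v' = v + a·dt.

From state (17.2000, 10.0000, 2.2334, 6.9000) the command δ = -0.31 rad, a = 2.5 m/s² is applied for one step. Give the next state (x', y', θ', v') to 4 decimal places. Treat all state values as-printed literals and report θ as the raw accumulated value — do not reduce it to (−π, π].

(16.1388, 11.3600, 2.0032, 7.5250)

x' = 17.2000 + 6.9000·cos(2.2334)·0.25 = 16.1388
y' = 10.0000 + 6.9000·sin(2.2334)·0.25 = 11.3600
θ' = 2.2334 + (6.9000/2.4)·tan(-0.31)·0.25 = 2.0032
v' = 6.9000 + 2.5000·0.25 = 7.5250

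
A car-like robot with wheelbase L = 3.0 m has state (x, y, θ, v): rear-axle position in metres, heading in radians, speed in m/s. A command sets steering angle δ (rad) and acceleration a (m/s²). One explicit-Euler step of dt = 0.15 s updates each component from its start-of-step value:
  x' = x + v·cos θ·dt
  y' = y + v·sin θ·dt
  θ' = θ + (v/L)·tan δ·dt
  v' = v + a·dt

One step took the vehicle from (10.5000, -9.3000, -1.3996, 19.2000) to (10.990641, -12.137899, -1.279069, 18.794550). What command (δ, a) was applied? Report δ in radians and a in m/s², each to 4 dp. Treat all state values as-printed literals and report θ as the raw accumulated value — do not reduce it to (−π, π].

a = (v'−v)/dt = (-0.405450)/0.15 = -2.7030
Δθ = θ'−θ = 0.120531;  (v·dt/L) = 19.2000·0.15/3.0 = 0.960000
tan δ = Δθ·L/(v·dt) = 0.125553  →  δ = 0.1249

δ = 0.1249, a = -2.7030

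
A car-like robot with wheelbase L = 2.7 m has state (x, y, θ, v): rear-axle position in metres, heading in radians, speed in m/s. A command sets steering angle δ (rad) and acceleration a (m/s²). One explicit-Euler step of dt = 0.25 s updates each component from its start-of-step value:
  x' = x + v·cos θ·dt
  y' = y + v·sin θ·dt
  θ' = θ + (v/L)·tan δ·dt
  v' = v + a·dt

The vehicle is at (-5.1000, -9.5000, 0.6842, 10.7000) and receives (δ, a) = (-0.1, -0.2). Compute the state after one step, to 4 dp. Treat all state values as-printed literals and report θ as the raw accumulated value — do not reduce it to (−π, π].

x' = -5.1000 + 10.7000·cos(0.6842)·0.25 = -3.0271
y' = -9.5000 + 10.7000·sin(0.6842)·0.25 = -7.8093
θ' = 0.6842 + (10.7000/2.7)·tan(-0.1)·0.25 = 0.5848
v' = 10.7000 − 0.2000·0.25 = 10.6500

(-3.0271, -7.8093, 0.5848, 10.6500)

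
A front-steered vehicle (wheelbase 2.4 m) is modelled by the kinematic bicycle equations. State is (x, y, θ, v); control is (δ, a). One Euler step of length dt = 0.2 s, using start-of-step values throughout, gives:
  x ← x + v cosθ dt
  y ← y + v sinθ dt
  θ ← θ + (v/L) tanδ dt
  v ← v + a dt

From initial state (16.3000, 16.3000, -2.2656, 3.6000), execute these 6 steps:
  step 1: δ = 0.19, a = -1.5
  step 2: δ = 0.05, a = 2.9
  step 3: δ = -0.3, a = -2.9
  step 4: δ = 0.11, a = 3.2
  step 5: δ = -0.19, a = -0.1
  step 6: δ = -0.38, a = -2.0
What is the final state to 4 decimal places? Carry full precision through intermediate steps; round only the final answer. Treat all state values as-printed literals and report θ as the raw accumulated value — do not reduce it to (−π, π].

(13.5152, 12.9150, -2.4574, 3.5200)

after step 1 (δ=0.19, a=-1.5): (15.839031, 15.746911, -2.207904, 3.300000)
after step 2 (δ=0.05, a=2.9): (15.446415, 15.216390, -2.194143, 3.880000)
after step 3 (δ=-0.3, a=-2.9): (14.993421, 14.586332, -2.294161, 3.300000)
after step 4 (δ=0.11, a=3.2): (14.556560, 14.091608, -2.263789, 3.940000)
after step 5 (δ=-0.19, a=-0.1): (14.053152, 13.485370, -2.326934, 3.920000)
after step 6 (δ=-0.38, a=-2.0): (13.515237, 12.915016, -2.457409, 3.520000)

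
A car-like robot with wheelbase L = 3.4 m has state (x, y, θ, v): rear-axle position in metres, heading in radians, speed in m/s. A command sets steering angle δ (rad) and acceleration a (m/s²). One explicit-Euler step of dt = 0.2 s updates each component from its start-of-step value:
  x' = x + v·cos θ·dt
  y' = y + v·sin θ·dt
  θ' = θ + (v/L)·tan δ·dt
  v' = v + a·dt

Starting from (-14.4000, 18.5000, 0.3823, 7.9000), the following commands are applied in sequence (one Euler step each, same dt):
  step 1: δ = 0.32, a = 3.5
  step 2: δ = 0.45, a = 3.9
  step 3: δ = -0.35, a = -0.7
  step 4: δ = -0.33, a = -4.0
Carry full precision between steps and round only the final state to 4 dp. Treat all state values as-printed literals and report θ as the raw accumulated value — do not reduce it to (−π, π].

(-8.5762, 22.3001, 0.3931, 8.4400)

after step 1 (δ=0.32, a=3.5): (-12.934062, 19.089428, 0.536299, 8.600000)
after step 2 (δ=0.45, a=3.9): (-11.455540, 19.968275, 0.780668, 9.380000)
after step 3 (δ=-0.35, a=-0.7): (-10.122747, 21.288517, 0.579258, 9.240000)
after step 4 (δ=-0.33, a=-4.0): (-8.576213, 22.300118, 0.393085, 8.440000)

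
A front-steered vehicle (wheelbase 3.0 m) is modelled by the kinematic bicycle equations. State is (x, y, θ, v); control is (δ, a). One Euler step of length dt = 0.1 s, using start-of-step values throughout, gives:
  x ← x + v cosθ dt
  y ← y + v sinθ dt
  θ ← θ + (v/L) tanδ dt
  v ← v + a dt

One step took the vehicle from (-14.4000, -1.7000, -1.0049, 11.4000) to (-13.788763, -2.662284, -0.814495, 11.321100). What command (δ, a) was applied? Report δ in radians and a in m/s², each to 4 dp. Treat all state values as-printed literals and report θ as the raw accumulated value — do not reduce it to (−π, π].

δ = 0.4645, a = -0.7890

a = (v'−v)/dt = (-0.078900)/0.1 = -0.7890
Δθ = θ'−θ = 0.190405;  (v·dt/L) = 11.4000·0.1/3.0 = 0.380000
tan δ = Δθ·L/(v·dt) = 0.501066  →  δ = 0.4645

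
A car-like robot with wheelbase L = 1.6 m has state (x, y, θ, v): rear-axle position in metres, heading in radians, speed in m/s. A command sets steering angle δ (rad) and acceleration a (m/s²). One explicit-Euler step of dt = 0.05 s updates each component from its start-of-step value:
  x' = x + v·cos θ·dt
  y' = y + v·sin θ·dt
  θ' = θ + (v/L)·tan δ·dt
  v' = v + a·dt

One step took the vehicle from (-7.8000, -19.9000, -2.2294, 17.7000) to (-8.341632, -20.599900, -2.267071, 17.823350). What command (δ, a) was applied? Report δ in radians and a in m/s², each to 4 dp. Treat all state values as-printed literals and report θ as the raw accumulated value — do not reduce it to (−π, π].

δ = -0.0680, a = 2.4670

a = (v'−v)/dt = (0.123350)/0.05 = 2.4670
Δθ = θ'−θ = -0.037671;  (v·dt/L) = 17.7000·0.05/1.6 = 0.553125
tan δ = Δθ·L/(v·dt) = -0.068106  →  δ = -0.0680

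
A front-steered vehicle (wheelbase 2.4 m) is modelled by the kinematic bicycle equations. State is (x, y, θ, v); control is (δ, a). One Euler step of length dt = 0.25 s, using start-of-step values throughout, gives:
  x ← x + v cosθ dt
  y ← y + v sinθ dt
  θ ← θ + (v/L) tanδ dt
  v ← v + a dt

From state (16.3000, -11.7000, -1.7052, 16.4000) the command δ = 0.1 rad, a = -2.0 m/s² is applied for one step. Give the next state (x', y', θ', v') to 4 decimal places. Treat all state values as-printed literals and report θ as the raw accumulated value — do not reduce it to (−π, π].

(15.7506, -15.7630, -1.5338, 15.9000)

x' = 16.3000 + 16.4000·cos(-1.7052)·0.25 = 15.7506
y' = -11.7000 + 16.4000·sin(-1.7052)·0.25 = -15.7630
θ' = -1.7052 + (16.4000/2.4)·tan(0.1)·0.25 = -1.5338
v' = 16.4000 − 2.0000·0.25 = 15.9000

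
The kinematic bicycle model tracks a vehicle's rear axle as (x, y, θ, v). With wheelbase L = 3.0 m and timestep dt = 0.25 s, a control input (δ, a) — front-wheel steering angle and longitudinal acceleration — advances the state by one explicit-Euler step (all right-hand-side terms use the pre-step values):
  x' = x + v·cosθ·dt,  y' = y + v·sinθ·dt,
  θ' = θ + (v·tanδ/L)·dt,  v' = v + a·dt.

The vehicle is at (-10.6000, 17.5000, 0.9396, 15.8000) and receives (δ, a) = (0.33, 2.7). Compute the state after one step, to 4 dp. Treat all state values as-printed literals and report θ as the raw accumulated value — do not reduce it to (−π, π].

x' = -10.6000 + 15.8000·cos(0.9396)·0.25 = -8.2691
y' = 17.5000 + 15.8000·sin(0.9396)·0.25 = 20.6889
θ' = 0.9396 + (15.8000/3.0)·tan(0.33)·0.25 = 1.3906
v' = 15.8000 + 2.7000·0.25 = 16.4750

(-8.2691, 20.6889, 1.3906, 16.4750)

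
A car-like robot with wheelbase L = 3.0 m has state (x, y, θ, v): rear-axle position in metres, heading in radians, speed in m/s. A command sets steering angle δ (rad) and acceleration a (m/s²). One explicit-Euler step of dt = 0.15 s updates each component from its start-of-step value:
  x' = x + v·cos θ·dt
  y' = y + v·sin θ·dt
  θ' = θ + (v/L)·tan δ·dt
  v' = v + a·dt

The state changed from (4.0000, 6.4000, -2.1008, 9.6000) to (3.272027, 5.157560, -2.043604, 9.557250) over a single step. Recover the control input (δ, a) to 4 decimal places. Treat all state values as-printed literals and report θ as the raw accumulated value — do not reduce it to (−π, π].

a = (v'−v)/dt = (-0.042750)/0.15 = -0.2850
Δθ = θ'−θ = 0.057196;  (v·dt/L) = 9.6000·0.15/3.0 = 0.480000
tan δ = Δθ·L/(v·dt) = 0.119158  →  δ = 0.1186

δ = 0.1186, a = -0.2850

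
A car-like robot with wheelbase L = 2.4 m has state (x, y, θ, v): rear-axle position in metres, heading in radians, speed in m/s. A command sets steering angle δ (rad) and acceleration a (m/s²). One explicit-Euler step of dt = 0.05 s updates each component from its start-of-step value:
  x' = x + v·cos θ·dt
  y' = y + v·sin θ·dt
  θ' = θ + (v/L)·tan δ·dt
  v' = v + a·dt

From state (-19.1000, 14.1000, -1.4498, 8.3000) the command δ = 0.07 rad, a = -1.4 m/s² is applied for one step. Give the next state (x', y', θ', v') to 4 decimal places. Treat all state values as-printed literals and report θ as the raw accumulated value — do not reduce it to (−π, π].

(-19.0499, 13.6880, -1.4377, 8.2300)

x' = -19.1000 + 8.3000·cos(-1.4498)·0.05 = -19.0499
y' = 14.1000 + 8.3000·sin(-1.4498)·0.05 = 13.6880
θ' = -1.4498 + (8.3000/2.4)·tan(0.07)·0.05 = -1.4377
v' = 8.3000 − 1.4000·0.05 = 8.2300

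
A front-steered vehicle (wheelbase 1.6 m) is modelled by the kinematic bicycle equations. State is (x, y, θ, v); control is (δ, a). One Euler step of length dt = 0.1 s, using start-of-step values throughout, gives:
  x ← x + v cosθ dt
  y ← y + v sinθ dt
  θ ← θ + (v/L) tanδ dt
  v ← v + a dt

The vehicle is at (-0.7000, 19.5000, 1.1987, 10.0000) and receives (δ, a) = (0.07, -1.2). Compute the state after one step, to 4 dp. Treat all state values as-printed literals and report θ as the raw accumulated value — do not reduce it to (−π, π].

x' = -0.7000 + 10.0000·cos(1.1987)·0.1 = -0.3364
y' = 19.5000 + 10.0000·sin(1.1987)·0.1 = 20.4316
θ' = 1.1987 + (10.0000/1.6)·tan(0.07)·0.1 = 1.2425
v' = 10.0000 − 1.2000·0.1 = 9.8800

(-0.3364, 20.4316, 1.2425, 9.8800)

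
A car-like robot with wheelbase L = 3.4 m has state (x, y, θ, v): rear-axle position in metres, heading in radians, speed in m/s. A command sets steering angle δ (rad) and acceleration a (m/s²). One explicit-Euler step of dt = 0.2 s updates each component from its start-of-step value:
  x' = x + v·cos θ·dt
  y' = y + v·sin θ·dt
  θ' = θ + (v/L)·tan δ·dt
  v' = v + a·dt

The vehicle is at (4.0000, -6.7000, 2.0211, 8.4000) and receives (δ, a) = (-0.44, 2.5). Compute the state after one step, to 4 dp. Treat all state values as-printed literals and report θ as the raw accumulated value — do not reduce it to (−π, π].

x' = 4.0000 + 8.4000·cos(2.0211)·0.2 = 3.2688
y' = -6.7000 + 8.4000·sin(2.0211)·0.2 = -5.1875
θ' = 2.0211 + (8.4000/3.4)·tan(-0.44)·0.2 = 1.7885
v' = 8.4000 + 2.5000·0.2 = 8.9000

(3.2688, -5.1875, 1.7885, 8.9000)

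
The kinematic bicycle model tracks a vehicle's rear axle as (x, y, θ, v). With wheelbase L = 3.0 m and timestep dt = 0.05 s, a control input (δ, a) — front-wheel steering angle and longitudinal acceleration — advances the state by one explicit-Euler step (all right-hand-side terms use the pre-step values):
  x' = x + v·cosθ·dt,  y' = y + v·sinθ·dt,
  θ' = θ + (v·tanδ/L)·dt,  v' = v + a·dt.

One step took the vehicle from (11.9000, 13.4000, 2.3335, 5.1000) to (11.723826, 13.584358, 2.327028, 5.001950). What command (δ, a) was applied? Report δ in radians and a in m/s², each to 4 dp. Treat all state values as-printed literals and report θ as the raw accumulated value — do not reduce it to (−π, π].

a = (v'−v)/dt = (-0.098050)/0.05 = -1.9610
Δθ = θ'−θ = -0.006472;  (v·dt/L) = 5.1000·0.05/3.0 = 0.085000
tan δ = Δθ·L/(v·dt) = -0.076141  →  δ = -0.0760

δ = -0.0760, a = -1.9610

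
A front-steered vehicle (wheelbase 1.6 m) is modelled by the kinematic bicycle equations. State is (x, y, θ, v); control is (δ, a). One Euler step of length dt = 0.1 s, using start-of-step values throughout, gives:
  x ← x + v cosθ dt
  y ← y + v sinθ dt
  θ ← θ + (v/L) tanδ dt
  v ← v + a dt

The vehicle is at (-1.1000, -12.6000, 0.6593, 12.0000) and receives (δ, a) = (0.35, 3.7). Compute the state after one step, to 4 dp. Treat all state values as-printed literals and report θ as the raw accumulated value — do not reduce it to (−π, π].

(-0.1515, -11.8649, 0.9331, 12.3700)

x' = -1.1000 + 12.0000·cos(0.6593)·0.1 = -0.1515
y' = -12.6000 + 12.0000·sin(0.6593)·0.1 = -11.8649
θ' = 0.6593 + (12.0000/1.6)·tan(0.35)·0.1 = 0.9331
v' = 12.0000 + 3.7000·0.1 = 12.3700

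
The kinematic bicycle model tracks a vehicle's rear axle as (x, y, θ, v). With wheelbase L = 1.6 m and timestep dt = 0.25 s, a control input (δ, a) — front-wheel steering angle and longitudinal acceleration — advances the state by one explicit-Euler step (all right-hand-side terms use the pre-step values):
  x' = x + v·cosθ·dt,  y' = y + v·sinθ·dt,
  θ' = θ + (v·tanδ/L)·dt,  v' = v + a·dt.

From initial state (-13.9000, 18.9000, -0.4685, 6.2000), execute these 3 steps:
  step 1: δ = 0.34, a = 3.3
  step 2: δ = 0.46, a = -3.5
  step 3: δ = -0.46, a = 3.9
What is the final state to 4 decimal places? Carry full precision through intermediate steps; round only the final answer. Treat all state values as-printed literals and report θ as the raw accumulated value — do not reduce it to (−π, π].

after step 1 (δ=0.34, a=3.3): (-12.517018, 18.200100, -0.125817, 7.025000)
after step 2 (δ=0.46, a=-3.5): (-10.774650, 17.979716, 0.418015, 6.150000)
after step 3 (δ=-0.46, a=3.9): (-9.369534, 18.603859, -0.058080, 7.125000)

(-9.3695, 18.6039, -0.0581, 7.1250)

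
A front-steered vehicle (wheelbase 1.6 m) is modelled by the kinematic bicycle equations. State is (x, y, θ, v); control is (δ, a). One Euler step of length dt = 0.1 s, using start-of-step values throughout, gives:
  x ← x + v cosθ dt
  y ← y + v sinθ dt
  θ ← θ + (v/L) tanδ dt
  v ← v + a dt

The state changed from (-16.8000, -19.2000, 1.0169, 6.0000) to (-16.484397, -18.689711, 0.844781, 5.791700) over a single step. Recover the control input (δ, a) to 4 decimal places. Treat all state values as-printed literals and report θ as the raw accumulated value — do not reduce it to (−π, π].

δ = -0.4303, a = -2.0830

a = (v'−v)/dt = (-0.208300)/0.1 = -2.0830
Δθ = θ'−θ = -0.172119;  (v·dt/L) = 6.0000·0.1/1.6 = 0.375000
tan δ = Δθ·L/(v·dt) = -0.458984  →  δ = -0.4303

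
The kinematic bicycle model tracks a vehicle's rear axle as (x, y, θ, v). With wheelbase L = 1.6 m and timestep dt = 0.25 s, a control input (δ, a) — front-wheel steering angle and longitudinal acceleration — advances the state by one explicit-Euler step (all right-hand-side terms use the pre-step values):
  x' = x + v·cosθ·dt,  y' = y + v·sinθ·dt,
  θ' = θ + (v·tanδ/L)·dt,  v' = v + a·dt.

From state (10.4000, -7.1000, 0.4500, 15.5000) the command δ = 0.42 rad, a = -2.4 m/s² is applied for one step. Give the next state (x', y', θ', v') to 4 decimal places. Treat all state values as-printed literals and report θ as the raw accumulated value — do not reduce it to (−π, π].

(13.8892, -5.4145, 1.5315, 14.9000)

x' = 10.4000 + 15.5000·cos(0.4500)·0.25 = 13.8892
y' = -7.1000 + 15.5000·sin(0.4500)·0.25 = -5.4145
θ' = 0.4500 + (15.5000/1.6)·tan(0.42)·0.25 = 1.5315
v' = 15.5000 − 2.4000·0.25 = 14.9000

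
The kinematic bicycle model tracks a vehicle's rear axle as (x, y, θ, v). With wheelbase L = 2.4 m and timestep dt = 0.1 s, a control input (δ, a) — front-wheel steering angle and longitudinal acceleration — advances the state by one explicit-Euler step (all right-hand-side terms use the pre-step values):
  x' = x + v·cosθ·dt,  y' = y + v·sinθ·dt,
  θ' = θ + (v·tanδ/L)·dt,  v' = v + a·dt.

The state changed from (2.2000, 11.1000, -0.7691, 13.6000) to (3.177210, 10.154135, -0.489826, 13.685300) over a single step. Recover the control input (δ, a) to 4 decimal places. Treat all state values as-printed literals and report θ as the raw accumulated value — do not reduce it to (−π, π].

a = (v'−v)/dt = (0.085300)/0.1 = 0.8530
Δθ = θ'−θ = 0.279274;  (v·dt/L) = 13.6000·0.1/2.4 = 0.566667
tan δ = Δθ·L/(v·dt) = 0.492836  →  δ = 0.4579

δ = 0.4579, a = 0.8530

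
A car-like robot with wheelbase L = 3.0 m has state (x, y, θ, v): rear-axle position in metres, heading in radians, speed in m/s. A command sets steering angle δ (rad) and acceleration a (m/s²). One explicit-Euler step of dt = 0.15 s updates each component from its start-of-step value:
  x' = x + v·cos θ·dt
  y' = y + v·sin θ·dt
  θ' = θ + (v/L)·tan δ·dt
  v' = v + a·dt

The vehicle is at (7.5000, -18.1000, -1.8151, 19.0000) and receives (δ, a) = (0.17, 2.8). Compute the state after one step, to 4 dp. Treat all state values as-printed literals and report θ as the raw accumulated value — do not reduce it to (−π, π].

x' = 7.5000 + 19.0000·cos(-1.8151)·0.15 = 6.8106
y' = -18.1000 + 19.0000·sin(-1.8151)·0.15 = -20.8654
θ' = -1.8151 + (19.0000/3.0)·tan(0.17)·0.15 = -1.6520
v' = 19.0000 + 2.8000·0.15 = 19.4200

(6.8106, -20.8654, -1.6520, 19.4200)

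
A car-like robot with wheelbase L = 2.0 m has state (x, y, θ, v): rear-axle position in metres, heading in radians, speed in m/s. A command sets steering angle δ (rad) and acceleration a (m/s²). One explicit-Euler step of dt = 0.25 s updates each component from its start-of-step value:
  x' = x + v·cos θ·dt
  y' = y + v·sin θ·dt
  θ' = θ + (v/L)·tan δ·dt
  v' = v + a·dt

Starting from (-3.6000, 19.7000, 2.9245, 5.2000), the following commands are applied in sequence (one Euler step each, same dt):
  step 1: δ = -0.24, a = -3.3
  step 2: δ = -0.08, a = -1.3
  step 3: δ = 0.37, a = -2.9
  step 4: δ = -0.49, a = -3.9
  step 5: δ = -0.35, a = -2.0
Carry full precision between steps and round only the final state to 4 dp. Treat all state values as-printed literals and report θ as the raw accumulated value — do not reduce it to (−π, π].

(-8.1520, 21.2321, 2.5890, 1.8500)

after step 1 (δ=-0.24, a=-3.3): (-4.869486, 19.980009, 2.765434, 4.375000)
after step 2 (δ=-0.08, a=-1.3): (-5.886764, 20.381798, 2.721591, 4.050000)
after step 3 (δ=0.37, a=-2.9): (-6.811266, 20.794658, 2.917946, 3.325000)
after step 4 (δ=-0.49, a=-3.9): (-7.621814, 20.979018, 2.696257, 2.350000)
after step 5 (δ=-0.35, a=-2.0): (-8.152012, 21.232090, 2.589030, 1.850000)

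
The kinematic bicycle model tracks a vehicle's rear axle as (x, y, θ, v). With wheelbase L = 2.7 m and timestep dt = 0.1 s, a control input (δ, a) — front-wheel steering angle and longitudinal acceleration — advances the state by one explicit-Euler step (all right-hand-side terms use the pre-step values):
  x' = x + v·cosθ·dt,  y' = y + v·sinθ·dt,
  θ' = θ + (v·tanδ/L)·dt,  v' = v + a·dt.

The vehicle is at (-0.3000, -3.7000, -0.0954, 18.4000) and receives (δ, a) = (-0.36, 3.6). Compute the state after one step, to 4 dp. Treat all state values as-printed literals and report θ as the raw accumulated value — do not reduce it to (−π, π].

(1.5316, -3.8753, -0.3519, 18.7600)

x' = -0.3000 + 18.4000·cos(-0.0954)·0.1 = 1.5316
y' = -3.7000 + 18.4000·sin(-0.0954)·0.1 = -3.8753
θ' = -0.0954 + (18.4000/2.7)·tan(-0.36)·0.1 = -0.3519
v' = 18.4000 + 3.6000·0.1 = 18.7600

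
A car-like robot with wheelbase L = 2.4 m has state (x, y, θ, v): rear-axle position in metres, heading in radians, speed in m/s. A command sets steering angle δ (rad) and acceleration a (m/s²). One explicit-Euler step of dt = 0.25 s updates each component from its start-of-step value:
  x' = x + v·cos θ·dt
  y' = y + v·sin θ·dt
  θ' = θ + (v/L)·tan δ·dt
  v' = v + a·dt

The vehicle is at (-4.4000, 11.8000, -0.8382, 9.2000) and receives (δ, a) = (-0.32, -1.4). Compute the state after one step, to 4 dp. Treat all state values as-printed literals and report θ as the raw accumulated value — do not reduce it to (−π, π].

(-2.8618, 10.0901, -1.1558, 8.8500)

x' = -4.4000 + 9.2000·cos(-0.8382)·0.25 = -2.8618
y' = 11.8000 + 9.2000·sin(-0.8382)·0.25 = 10.0901
θ' = -0.8382 + (9.2000/2.4)·tan(-0.32)·0.25 = -1.1558
v' = 9.2000 − 1.4000·0.25 = 8.8500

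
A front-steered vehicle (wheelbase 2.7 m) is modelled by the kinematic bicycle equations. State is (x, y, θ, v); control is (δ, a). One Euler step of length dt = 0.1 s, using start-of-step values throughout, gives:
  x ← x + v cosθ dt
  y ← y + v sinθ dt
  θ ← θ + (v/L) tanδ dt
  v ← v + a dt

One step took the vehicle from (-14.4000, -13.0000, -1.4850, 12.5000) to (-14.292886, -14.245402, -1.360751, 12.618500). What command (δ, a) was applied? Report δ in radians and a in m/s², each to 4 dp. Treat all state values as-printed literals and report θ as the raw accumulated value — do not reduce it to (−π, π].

a = (v'−v)/dt = (0.118500)/0.1 = 1.1850
Δθ = θ'−θ = 0.124249;  (v·dt/L) = 12.5000·0.1/2.7 = 0.462963
tan δ = Δθ·L/(v·dt) = 0.268378  →  δ = 0.2622

δ = 0.2622, a = 1.1850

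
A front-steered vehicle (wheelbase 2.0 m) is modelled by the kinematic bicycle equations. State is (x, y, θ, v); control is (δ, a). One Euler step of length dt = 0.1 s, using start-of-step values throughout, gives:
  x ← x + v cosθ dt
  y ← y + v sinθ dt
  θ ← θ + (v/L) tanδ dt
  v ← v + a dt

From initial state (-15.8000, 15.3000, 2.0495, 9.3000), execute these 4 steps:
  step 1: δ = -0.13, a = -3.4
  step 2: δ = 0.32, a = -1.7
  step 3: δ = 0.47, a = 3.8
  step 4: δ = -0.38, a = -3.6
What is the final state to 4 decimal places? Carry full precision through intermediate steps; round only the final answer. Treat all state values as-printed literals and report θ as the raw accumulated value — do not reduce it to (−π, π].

(-17.7148, 18.3318, 2.1773, 8.8100)

after step 1 (δ=-0.13, a=-3.4): (-16.228385, 16.125461, 1.988707, 8.960000)
after step 2 (δ=0.32, a=-1.7): (-16.592028, 16.944350, 2.137170, 8.790000)
after step 3 (δ=0.47, a=3.8): (-17.063678, 17.686097, 2.360421, 9.170000)
after step 4 (δ=-0.38, a=-3.6): (-17.714829, 18.331768, 2.177290, 8.810000)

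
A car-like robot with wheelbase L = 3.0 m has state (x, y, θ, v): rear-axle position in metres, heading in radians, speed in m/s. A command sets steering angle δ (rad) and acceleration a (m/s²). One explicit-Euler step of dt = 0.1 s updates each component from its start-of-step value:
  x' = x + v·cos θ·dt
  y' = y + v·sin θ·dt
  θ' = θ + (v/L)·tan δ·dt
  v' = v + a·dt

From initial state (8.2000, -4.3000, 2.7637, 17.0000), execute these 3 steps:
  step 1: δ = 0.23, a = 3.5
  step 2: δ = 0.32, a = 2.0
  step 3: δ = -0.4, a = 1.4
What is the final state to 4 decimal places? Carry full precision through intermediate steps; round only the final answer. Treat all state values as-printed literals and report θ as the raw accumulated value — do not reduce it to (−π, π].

(3.1844, -3.1576, 2.8407, 17.6900)

after step 1 (δ=0.23, a=3.5): (6.619945, -3.672764, 2.896381, 17.350000)
after step 2 (δ=0.32, a=2.0): (4.936846, -3.251572, 3.088035, 17.550000)
after step 3 (δ=-0.4, a=1.4): (3.184362, -3.157623, 2.840701, 17.690000)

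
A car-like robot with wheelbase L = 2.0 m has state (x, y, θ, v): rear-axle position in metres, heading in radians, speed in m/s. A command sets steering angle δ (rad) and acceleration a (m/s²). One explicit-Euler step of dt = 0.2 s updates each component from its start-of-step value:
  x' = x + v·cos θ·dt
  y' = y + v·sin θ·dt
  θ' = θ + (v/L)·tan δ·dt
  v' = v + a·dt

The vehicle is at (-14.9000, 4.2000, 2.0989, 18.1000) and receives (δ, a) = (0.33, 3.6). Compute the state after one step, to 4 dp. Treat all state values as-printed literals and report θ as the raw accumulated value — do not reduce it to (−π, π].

x' = -14.9000 + 18.1000·cos(2.0989)·0.2 = -16.7241
y' = 4.2000 + 18.1000·sin(2.0989)·0.2 = 7.3268
θ' = 2.0989 + (18.1000/2.0)·tan(0.33)·0.2 = 2.7189
v' = 18.1000 + 3.6000·0.2 = 18.8200

(-16.7241, 7.3268, 2.7189, 18.8200)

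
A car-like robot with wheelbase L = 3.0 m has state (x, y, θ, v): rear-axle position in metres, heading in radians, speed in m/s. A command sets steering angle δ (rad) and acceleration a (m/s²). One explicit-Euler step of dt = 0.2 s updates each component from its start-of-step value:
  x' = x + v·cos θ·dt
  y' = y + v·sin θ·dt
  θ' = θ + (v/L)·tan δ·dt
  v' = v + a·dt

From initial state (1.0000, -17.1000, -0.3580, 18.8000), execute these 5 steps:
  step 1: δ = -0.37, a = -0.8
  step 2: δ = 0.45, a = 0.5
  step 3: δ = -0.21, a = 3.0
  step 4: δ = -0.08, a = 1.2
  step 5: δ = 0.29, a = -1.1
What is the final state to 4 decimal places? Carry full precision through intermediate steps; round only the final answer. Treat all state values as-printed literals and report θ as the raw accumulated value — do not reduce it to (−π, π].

(17.2130, -26.2520, -0.2240, 19.3600)

after step 1 (δ=-0.37, a=-0.8): (4.521614, -18.417511, -0.844122, 18.640000)
after step 2 (δ=0.45, a=0.5): (6.998452, -21.203773, -0.243845, 18.740000)
after step 3 (δ=-0.21, a=3.0): (10.635574, -22.108675, -0.510131, 19.340000)
after step 4 (δ=-0.08, a=1.2): (14.011102, -23.997388, -0.613499, 19.580000)
after step 5 (δ=0.29, a=-1.1): (17.212975, -26.251953, -0.223970, 19.360000)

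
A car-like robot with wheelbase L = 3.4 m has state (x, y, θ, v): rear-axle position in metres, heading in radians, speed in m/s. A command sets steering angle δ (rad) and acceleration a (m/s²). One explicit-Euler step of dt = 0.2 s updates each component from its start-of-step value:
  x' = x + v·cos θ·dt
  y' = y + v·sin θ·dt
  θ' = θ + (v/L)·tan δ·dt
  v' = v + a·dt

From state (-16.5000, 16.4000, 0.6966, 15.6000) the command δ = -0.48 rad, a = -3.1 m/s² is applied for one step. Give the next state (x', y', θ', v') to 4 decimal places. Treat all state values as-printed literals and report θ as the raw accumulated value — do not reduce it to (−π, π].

(-14.1069, 18.4018, 0.2189, 14.9800)

x' = -16.5000 + 15.6000·cos(0.6966)·0.2 = -14.1069
y' = 16.4000 + 15.6000·sin(0.6966)·0.2 = 18.4018
θ' = 0.6966 + (15.6000/3.4)·tan(-0.48)·0.2 = 0.2189
v' = 15.6000 − 3.1000·0.2 = 14.9800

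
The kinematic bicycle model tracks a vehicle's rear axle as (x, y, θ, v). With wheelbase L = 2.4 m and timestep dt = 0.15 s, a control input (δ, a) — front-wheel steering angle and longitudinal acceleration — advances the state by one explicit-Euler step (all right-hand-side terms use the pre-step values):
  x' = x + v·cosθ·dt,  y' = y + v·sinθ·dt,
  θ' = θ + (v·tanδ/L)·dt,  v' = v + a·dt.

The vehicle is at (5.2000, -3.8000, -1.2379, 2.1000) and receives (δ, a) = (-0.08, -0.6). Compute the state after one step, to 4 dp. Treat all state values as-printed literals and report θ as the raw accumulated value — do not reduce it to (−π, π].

x' = 5.2000 + 2.1000·cos(-1.2379)·0.15 = 5.3029
y' = -3.8000 + 2.1000·sin(-1.2379)·0.15 = -4.0977
θ' = -1.2379 + (2.1000/2.4)·tan(-0.08)·0.15 = -1.2484
v' = 2.1000 − 0.6000·0.15 = 2.0100

(5.3029, -4.0977, -1.2484, 2.0100)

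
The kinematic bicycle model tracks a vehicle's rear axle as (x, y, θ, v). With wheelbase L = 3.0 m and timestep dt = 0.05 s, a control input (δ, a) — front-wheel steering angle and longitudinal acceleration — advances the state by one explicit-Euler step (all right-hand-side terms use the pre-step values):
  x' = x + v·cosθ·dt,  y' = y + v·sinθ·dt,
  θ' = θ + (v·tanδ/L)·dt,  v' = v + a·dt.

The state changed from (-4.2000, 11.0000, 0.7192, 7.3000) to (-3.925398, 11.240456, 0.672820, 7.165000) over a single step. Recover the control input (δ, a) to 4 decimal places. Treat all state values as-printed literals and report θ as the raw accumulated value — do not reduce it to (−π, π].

δ = -0.3642, a = -2.7000

a = (v'−v)/dt = (-0.135000)/0.05 = -2.7000
Δθ = θ'−θ = -0.046380;  (v·dt/L) = 7.3000·0.05/3.0 = 0.121667
tan δ = Δθ·L/(v·dt) = -0.381205  →  δ = -0.3642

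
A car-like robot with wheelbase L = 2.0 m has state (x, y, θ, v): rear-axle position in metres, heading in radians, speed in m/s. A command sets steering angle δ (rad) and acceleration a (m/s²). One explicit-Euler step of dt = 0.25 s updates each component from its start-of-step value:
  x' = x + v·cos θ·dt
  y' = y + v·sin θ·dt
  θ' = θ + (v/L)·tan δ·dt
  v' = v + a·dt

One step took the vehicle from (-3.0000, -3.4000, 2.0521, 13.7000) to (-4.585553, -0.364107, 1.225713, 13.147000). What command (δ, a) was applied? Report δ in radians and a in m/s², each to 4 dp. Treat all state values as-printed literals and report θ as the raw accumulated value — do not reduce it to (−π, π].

δ = -0.4496, a = -2.2120

a = (v'−v)/dt = (-0.553000)/0.25 = -2.2120
Δθ = θ'−θ = -0.826387;  (v·dt/L) = 13.7000·0.25/2.0 = 1.712500
tan δ = Δθ·L/(v·dt) = -0.482562  →  δ = -0.4496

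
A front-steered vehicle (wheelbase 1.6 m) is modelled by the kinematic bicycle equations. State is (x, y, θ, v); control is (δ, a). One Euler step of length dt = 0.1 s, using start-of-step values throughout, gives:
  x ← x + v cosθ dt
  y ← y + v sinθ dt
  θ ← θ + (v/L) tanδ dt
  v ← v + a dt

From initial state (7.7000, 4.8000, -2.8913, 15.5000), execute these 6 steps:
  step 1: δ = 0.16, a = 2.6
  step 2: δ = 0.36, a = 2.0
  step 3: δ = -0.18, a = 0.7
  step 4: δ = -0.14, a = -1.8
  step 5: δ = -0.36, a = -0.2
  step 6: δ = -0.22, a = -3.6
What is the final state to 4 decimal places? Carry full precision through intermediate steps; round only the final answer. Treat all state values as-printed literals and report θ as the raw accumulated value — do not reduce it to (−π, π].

after step 1 (δ=0.16, a=2.6): (6.198298, 4.416084, -2.734964, 15.760000)
after step 2 (δ=0.36, a=2.0): (4.750806, 3.792752, -2.364207, 15.960000)
after step 3 (δ=-0.18, a=0.7): (3.613258, 2.673288, -2.545721, 16.030000)
after step 4 (δ=-0.14, a=-1.8): (2.286519, 1.773636, -2.686908, 15.850000)
after step 5 (δ=-0.36, a=-0.2): (0.862556, 1.077537, -3.059782, 15.830000)
after step 6 (δ=-0.22, a=-3.6): (-0.715149, 0.948174, -3.281025, 15.470000)

(-0.7151, 0.9482, -3.2810, 15.4700)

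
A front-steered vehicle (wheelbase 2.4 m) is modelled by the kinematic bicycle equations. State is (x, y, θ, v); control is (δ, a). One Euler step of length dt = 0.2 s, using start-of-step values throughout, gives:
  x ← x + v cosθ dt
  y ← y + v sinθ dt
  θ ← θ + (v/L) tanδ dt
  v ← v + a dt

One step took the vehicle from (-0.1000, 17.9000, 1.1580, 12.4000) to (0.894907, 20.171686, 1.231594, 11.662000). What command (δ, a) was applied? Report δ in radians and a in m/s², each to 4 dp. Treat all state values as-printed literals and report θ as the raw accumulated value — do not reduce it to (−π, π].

a = (v'−v)/dt = (-0.738000)/0.2 = -3.6900
Δθ = θ'−θ = 0.073594;  (v·dt/L) = 12.4000·0.2/2.4 = 1.033333
tan δ = Δθ·L/(v·dt) = 0.071220  →  δ = 0.0711

δ = 0.0711, a = -3.6900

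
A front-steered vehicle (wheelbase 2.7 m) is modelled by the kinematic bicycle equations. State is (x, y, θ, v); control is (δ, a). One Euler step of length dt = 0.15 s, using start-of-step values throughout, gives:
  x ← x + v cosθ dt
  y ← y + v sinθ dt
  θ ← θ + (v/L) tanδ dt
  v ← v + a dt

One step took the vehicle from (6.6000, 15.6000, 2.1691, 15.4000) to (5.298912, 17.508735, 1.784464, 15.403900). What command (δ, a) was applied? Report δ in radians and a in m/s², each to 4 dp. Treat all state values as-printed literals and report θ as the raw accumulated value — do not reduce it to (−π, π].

δ = -0.4225, a = 0.0260

a = (v'−v)/dt = (0.003900)/0.15 = 0.0260
Δθ = θ'−θ = -0.384636;  (v·dt/L) = 15.4000·0.15/2.7 = 0.855556
tan δ = Δθ·L/(v·dt) = -0.449575  →  δ = -0.4225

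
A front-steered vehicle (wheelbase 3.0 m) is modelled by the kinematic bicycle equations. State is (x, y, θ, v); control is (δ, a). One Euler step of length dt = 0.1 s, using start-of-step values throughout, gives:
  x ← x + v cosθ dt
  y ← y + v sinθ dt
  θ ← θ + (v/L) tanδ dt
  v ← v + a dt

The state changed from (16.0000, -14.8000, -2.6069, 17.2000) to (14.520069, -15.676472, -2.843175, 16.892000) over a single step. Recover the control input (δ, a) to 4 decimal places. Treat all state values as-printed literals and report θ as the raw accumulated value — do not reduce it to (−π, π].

a = (v'−v)/dt = (-0.308000)/0.1 = -3.0800
Δθ = θ'−θ = -0.236275;  (v·dt/L) = 17.2000·0.1/3.0 = 0.573333
tan δ = Δθ·L/(v·dt) = -0.412108  →  δ = -0.3909

δ = -0.3909, a = -3.0800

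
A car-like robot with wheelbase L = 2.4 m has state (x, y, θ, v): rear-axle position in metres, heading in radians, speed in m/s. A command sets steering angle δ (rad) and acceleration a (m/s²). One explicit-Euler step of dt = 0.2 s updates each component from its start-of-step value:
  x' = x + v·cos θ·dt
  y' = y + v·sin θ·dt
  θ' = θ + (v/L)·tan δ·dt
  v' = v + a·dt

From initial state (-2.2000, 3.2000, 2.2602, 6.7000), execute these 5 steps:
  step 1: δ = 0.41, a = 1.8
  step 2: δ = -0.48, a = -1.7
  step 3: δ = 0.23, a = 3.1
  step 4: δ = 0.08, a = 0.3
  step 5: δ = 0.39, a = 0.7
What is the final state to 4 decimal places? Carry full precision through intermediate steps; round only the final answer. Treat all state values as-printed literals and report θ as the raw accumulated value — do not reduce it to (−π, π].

after step 1 (δ=0.41, a=1.8): (-3.052343, 4.233978, 2.502869, 7.060000)
after step 2 (δ=-0.48, a=-1.7): (-4.185978, 5.075772, 2.196576, 6.720000)
after step 3 (δ=0.23, a=3.1): (-4.973199, 6.165092, 2.327697, 7.340000)
after step 4 (δ=0.08, a=0.3): (-5.981232, 7.232281, 2.376735, 7.400000)
after step 5 (δ=0.39, a=0.7): (-7.049024, 8.257085, 2.630219, 7.540000)

(-7.0490, 8.2571, 2.6302, 7.5400)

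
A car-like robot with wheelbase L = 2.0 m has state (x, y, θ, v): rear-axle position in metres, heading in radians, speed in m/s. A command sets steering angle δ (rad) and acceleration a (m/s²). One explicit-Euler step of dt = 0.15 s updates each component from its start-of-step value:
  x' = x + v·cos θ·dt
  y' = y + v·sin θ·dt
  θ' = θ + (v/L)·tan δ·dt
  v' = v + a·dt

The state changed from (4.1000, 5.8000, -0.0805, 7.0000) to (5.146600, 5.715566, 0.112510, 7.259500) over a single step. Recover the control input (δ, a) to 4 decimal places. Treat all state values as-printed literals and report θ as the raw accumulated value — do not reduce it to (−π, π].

a = (v'−v)/dt = (0.259500)/0.15 = 1.7300
Δθ = θ'−θ = 0.193010;  (v·dt/L) = 7.0000·0.15/2.0 = 0.525000
tan δ = Δθ·L/(v·dt) = 0.367638  →  δ = 0.3523

δ = 0.3523, a = 1.7300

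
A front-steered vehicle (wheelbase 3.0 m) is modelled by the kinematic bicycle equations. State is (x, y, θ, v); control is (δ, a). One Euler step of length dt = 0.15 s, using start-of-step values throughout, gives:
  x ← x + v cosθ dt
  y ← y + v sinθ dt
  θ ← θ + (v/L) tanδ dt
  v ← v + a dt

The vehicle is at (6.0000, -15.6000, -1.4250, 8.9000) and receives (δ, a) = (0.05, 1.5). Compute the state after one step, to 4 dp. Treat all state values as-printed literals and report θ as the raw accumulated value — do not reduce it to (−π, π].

x' = 6.0000 + 8.9000·cos(-1.4250)·0.15 = 6.1939
y' = -15.6000 + 8.9000·sin(-1.4250)·0.15 = -16.9208
θ' = -1.4250 + (8.9000/3.0)·tan(0.05)·0.15 = -1.4027
v' = 8.9000 + 1.5000·0.15 = 9.1250

(6.1939, -16.9208, -1.4027, 9.1250)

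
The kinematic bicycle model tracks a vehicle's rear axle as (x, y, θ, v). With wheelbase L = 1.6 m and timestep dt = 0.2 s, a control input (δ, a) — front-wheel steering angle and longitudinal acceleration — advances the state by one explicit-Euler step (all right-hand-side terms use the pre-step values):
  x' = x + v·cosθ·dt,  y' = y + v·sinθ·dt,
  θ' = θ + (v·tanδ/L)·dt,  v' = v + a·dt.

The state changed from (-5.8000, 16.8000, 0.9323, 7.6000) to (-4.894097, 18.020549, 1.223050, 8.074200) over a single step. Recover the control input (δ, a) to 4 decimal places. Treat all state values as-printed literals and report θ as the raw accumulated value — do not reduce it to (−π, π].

a = (v'−v)/dt = (0.474200)/0.2 = 2.3710
Δθ = θ'−θ = 0.290750;  (v·dt/L) = 7.6000·0.2/1.6 = 0.950000
tan δ = Δθ·L/(v·dt) = 0.306053  →  δ = 0.2970

δ = 0.2970, a = 2.3710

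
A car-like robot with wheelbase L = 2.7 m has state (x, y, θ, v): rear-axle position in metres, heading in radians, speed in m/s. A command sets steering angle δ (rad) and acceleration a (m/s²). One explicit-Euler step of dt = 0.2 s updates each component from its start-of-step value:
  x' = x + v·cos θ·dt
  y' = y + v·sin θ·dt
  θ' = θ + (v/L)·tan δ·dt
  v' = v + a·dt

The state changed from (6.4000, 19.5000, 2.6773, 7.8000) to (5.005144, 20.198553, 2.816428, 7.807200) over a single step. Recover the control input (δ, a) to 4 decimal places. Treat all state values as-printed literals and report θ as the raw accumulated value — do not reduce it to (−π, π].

δ = 0.2363, a = 0.0360

a = (v'−v)/dt = (0.007200)/0.2 = 0.0360
Δθ = θ'−θ = 0.139128;  (v·dt/L) = 7.8000·0.2/2.7 = 0.577778
tan δ = Δθ·L/(v·dt) = 0.240798  →  δ = 0.2363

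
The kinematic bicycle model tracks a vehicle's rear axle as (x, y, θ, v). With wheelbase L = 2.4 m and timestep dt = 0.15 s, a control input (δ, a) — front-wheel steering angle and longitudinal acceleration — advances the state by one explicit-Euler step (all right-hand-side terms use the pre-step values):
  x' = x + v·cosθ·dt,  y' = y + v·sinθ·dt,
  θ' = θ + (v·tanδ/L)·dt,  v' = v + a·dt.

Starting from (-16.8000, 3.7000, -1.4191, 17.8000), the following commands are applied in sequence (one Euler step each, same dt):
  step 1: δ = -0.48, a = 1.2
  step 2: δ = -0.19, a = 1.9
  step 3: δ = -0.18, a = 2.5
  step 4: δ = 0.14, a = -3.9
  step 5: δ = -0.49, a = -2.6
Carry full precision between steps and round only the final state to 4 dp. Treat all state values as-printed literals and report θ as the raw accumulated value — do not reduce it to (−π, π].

after step 1 (δ=-0.48, a=1.2): (-16.396522, 1.060662, -1.998280, 17.980000)
after step 2 (δ=-0.19, a=1.9): (-17.514650, -1.393641, -2.214399, 18.265000)
after step 3 (δ=-0.18, a=2.5): (-19.158722, -3.585274, -2.422129, 18.640000)
after step 4 (δ=0.14, a=-3.9): (-21.261759, -5.427786, -2.257955, 18.055000)
after step 5 (δ=-0.49, a=-2.6): (-22.979718, -7.521404, -2.859850, 17.665000)

(-22.9797, -7.5214, -2.8598, 17.6650)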